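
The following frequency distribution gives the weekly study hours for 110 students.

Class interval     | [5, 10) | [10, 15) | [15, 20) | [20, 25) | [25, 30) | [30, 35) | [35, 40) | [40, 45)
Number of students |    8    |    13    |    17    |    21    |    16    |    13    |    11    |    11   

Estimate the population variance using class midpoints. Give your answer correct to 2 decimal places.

104.41

Midpoints: 7.5, 12.5, 17.5, 22.5, 27.5, 32.5, 37.5, 42.5
n = 110, Σfm = 2735, mean = 24.8636
Σfm² = 79487.5
Σf(m − x̄)² = Σfm² − (Σfm)²/n = 79487.5 − 2735²/110 = 11485.4545
Population variance = 11485.4545 / 110 = 104.4132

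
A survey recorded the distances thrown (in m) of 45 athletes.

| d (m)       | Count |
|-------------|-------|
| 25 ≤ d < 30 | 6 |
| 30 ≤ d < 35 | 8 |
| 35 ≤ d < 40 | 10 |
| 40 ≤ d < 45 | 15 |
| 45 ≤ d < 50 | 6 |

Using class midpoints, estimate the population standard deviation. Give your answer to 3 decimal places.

Midpoints: 27.5, 32.5, 37.5, 42.5, 47.5
n = 45, Σfm = 1722.5, mean = 38.2778
Σfm² = 67681.25
Σf(m − x̄)² = Σfm² − (Σfm)²/n = 67681.25 − 1722.5²/45 = 1747.7778
Population variance = 1747.7778 / 45 = 38.8395
Standard deviation = √38.8395 = 6.2321

6.232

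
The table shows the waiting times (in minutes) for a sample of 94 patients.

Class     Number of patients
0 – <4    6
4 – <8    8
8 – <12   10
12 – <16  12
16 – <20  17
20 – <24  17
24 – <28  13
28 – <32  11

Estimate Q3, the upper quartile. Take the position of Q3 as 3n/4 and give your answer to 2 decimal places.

Cumulative frequencies: 6, 14, 24, 36, 53, 70, 83, 94
n = 94; position = 3n/4 = 70.5.
This falls in the class 24 – <28: L = 24, F = 70, f = 13, h = 4.
Upper quartile ≈ 24 + ((70.5 − 70) / 13) × 4 = 24.1538

24.15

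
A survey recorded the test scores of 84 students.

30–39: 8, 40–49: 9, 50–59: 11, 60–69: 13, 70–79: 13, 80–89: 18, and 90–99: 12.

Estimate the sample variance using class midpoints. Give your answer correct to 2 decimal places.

Midpoints: 34.5, 44.5, 54.5, 64.5, 74.5, 84.5, 94.5
n = 84, Σfm = 5738, mean = 68.3095
Σfm² = 421941
Σf(m − x̄)² = Σfm² − (Σfm)²/n = 421941 − 5738²/84 = 29980.9524
Sample variance = 29980.9524 / 83 = 361.2163

361.22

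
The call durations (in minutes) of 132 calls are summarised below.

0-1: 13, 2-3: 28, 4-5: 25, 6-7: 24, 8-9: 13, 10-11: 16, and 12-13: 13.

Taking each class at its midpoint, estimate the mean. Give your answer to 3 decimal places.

5.955

Midpoints: 0.5, 2.5, 4.5, 6.5, 8.5, 10.5, 12.5
Σfm = 13×0.5 + 28×2.5 + 25×4.5 + 24×6.5 + 13×8.5 + 16×10.5 + 13×12.5 = 786
n = Σf = 132
Mean = 786 / 132 = 5.9545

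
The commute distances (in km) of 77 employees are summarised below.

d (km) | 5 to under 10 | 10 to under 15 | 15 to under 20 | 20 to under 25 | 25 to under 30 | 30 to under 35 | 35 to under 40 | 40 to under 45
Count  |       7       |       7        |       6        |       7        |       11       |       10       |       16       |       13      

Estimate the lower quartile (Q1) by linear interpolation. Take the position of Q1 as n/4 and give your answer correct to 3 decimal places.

19.375

Cumulative frequencies: 7, 14, 20, 27, 38, 48, 64, 77
n = 77; position = n/4 = 19.25.
This falls in the class 15 to under 20: L = 15, F = 14, f = 6, h = 5.
Lower quartile ≈ 15 + ((19.25 − 14) / 6) × 5 = 19.3750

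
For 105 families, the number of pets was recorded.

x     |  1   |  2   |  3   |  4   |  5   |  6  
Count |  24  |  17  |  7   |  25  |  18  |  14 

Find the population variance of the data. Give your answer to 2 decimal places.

3.07

Values: 1, 2, 3, 4, 5, 6
n = 105, Σfx = 353, mean = 3.3619
Σfx² = 1509
Σf(x − x̄)² = Σfx² − (Σfx)²/n = 1509 − 353²/105 = 322.2476
Population variance = 322.2476 / 105 = 3.0690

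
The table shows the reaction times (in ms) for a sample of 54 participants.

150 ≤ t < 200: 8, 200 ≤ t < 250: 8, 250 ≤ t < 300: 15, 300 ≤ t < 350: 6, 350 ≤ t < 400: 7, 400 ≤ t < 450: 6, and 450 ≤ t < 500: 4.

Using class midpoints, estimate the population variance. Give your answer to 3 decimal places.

8117.284

Midpoints: 175, 225, 275, 325, 375, 425, 475
n = 54, Σfm = 16350, mean = 302.7778
Σfm² = 5388750
Σf(m − x̄)² = Σfm² − (Σfm)²/n = 5388750 − 16350²/54 = 438333.3333
Population variance = 438333.3333 / 54 = 8117.2840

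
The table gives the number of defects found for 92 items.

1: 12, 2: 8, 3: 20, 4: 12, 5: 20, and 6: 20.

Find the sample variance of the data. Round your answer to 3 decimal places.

Values: 1, 2, 3, 4, 5, 6
n = 92, Σfx = 356, mean = 3.8696
Σfx² = 1636
Σf(x − x̄)² = Σfx² − (Σfx)²/n = 1636 − 356²/92 = 258.4348
Sample variance = 258.4348 / 91 = 2.8399

2.840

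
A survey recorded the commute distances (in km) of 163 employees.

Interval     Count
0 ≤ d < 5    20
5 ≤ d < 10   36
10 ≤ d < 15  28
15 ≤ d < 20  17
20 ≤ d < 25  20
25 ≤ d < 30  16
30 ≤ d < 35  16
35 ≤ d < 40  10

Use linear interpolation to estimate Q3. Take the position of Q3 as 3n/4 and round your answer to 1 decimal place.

Cumulative frequencies: 20, 56, 84, 101, 121, 137, 153, 163
n = 163; position = 3n/4 = 122.25.
This falls in the class 25 ≤ d < 30: L = 25, F = 121, f = 16, h = 5.
Upper quartile ≈ 25 + ((122.25 − 121) / 16) × 5 = 25.3906

25.4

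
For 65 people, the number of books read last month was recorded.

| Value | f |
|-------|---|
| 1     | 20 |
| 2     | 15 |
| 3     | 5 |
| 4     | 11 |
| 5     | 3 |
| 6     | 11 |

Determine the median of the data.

2

Cumulative frequencies: 20, 35, 40, 51, 54, 65
n = 65, so the median is the value in position (n+1)/2 = 33.
Position 33 falls at value 2.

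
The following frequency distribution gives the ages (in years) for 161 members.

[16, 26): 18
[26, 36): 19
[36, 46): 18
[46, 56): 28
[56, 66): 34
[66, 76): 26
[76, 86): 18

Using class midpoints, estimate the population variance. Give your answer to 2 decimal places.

Midpoints: 21, 31, 41, 51, 61, 71, 81
n = 161, Σfm = 8511, mean = 52.8634
Σfm² = 504961
Σf(m − x̄)² = Σfm² − (Σfm)²/n = 504961 − 8511²/161 = 55040.9938
Population variance = 55040.9938 / 161 = 341.8695

341.87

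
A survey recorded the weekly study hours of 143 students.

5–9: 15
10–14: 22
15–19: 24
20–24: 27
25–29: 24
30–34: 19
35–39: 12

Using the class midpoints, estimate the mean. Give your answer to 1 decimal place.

21.5

Midpoints: 7, 12, 17, 22, 27, 32, 37
Σfm = 15×7 + 22×12 + 24×17 + 27×22 + 24×27 + 19×32 + 12×37 = 3071
n = Σf = 143
Mean = 3071 / 143 = 21.4755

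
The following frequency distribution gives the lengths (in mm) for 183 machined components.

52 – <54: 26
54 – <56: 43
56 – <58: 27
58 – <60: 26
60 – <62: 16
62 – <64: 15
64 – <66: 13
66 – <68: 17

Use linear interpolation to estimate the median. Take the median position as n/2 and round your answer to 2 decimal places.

57.67

Cumulative frequencies: 26, 69, 96, 122, 138, 153, 166, 183
n = 183; position = n/2 = 91.5.
This falls in the class 56 – <58: L = 56, F = 69, f = 27, h = 2.
Median ≈ 56 + ((91.5 − 69) / 27) × 2 = 57.6667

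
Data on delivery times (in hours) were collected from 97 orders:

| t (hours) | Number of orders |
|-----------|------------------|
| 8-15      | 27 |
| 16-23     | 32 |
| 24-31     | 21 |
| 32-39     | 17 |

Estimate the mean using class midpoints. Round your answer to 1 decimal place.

21.8

Midpoints: 11.5, 19.5, 27.5, 35.5
Σfm = 27×11.5 + 32×19.5 + 21×27.5 + 17×35.5 = 2115.5
n = Σf = 97
Mean = 2115.5 / 97 = 21.8093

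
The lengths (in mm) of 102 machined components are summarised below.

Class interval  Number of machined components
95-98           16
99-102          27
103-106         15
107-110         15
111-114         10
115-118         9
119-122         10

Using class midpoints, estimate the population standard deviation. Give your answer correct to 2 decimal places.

Midpoints: 96.5, 100.5, 104.5, 108.5, 112.5, 116.5, 120.5
n = 102, Σfm = 10831, mean = 106.1863
Σfm² = 1156005.5
Σf(m − x̄)² = Σfm² − (Σfm)²/n = 1156005.5 − 10831²/102 = 5901.9608
Population variance = 5901.9608 / 102 = 57.8624
Standard deviation = √57.8624 = 7.6067

7.61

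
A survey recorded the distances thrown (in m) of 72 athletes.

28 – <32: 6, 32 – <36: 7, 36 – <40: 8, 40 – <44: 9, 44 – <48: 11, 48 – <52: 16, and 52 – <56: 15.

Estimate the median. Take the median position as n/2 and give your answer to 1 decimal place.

46.2

Cumulative frequencies: 6, 13, 21, 30, 41, 57, 72
n = 72; position = n/2 = 36.
This falls in the class 44 – <48: L = 44, F = 30, f = 11, h = 4.
Median ≈ 44 + ((36 − 30) / 11) × 4 = 46.1818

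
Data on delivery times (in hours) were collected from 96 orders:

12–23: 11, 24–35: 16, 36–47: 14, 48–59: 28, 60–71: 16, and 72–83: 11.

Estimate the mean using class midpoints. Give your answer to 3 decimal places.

Midpoints: 17.5, 29.5, 41.5, 53.5, 65.5, 77.5
Σfm = 11×17.5 + 16×29.5 + 14×41.5 + 28×53.5 + 16×65.5 + 11×77.5 = 4644
n = Σf = 96
Mean = 4644 / 96 = 48.3750

48.375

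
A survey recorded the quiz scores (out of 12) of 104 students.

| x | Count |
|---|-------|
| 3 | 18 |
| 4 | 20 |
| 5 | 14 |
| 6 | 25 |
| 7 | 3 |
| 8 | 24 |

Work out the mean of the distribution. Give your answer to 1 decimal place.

5.5

Values: 3, 4, 5, 6, 7, 8
Σfx = 18×3 + 20×4 + 14×5 + 25×6 + 3×7 + 24×8 = 567
n = Σf = 104
Mean = 567 / 104 = 5.4519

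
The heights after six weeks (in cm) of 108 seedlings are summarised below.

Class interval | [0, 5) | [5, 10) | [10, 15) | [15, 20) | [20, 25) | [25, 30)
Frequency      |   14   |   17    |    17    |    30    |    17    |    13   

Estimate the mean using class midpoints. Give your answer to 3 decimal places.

Midpoints: 2.5, 7.5, 12.5, 17.5, 22.5, 27.5
Σfm = 14×2.5 + 17×7.5 + 17×12.5 + 30×17.5 + 17×22.5 + 13×27.5 = 1640
n = Σf = 108
Mean = 1640 / 108 = 15.1852

15.185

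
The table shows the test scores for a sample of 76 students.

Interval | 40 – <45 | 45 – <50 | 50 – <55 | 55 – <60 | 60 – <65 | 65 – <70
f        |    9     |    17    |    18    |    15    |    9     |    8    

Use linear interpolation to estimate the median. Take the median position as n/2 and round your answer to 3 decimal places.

53.333

Cumulative frequencies: 9, 26, 44, 59, 68, 76
n = 76; position = n/2 = 38.
This falls in the class 50 – <55: L = 50, F = 26, f = 18, h = 5.
Median ≈ 50 + ((38 − 26) / 18) × 5 = 53.3333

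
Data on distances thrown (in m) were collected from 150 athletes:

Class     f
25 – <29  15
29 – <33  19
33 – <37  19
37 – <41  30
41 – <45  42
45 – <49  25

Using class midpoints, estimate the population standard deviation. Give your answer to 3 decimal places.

Midpoints: 27, 31, 35, 39, 43, 47
n = 150, Σfm = 5810, mean = 38.7333
Σfm² = 230982
Σf(m − x̄)² = Σfm² − (Σfm)²/n = 230982 − 5810²/150 = 5941.3333
Population variance = 5941.3333 / 150 = 39.6089
Standard deviation = √39.6089 = 6.2936

6.294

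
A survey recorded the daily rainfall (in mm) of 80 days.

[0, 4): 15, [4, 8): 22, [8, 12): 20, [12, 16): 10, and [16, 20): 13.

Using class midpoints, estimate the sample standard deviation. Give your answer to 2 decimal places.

Midpoints: 2, 6, 10, 14, 18
n = 80, Σfm = 736, mean = 9.2000
Σfm² = 9024
Σf(m − x̄)² = Σfm² − (Σfm)²/n = 9024 − 736²/80 = 2252.8000
Sample variance = 2252.8000 / 79 = 28.5165
Standard deviation = √28.5165 = 5.3401

5.34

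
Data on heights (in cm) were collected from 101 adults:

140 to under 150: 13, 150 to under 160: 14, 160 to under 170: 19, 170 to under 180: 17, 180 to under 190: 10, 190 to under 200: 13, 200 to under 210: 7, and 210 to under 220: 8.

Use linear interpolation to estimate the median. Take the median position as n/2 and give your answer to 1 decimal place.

Cumulative frequencies: 13, 27, 46, 63, 73, 86, 93, 101
n = 101; position = n/2 = 50.5.
This falls in the class 170 to under 180: L = 170, F = 46, f = 17, h = 10.
Median ≈ 170 + ((50.5 − 46) / 17) × 10 = 172.6471

172.6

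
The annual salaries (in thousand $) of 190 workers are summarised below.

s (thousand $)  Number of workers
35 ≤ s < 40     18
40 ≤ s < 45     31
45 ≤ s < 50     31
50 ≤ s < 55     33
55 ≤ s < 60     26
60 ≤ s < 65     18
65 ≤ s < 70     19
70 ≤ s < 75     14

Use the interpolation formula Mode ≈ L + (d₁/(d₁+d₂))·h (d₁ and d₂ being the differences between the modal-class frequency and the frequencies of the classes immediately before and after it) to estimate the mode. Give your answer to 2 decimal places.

Modal class: 50 ≤ s < 55 (highest frequency 33).
d₁ = 33 − 31 = 2, d₂ = 33 − 26 = 7
Mode ≈ 50 + (2/(2+7)) × 5 = 50 + 1.1111 = 51.1111

51.11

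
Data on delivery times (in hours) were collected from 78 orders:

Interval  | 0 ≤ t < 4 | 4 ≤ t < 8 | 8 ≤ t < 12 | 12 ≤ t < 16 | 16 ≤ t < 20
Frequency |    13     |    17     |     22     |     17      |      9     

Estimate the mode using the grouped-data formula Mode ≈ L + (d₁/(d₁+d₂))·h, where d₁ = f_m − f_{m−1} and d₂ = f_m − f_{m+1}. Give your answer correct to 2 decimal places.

Modal class: 8 ≤ t < 12 (highest frequency 22).
d₁ = 22 − 17 = 5, d₂ = 22 − 17 = 5
Mode ≈ 8 + (5/(5+5)) × 4 = 8 + 2.0000 = 10.0000

10.00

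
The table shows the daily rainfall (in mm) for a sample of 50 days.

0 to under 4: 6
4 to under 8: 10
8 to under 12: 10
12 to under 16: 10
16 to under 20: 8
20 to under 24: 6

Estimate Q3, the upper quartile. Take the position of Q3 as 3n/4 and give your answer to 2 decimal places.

16.75

Cumulative frequencies: 6, 16, 26, 36, 44, 50
n = 50; position = 3n/4 = 37.5.
This falls in the class 16 to under 20: L = 16, F = 36, f = 8, h = 4.
Upper quartile ≈ 16 + ((37.5 − 36) / 8) × 4 = 16.7500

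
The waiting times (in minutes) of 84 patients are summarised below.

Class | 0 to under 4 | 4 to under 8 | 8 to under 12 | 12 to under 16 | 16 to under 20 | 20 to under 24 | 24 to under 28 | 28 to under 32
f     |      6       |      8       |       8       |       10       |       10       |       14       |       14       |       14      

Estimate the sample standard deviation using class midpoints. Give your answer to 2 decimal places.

8.83

Midpoints: 2, 6, 10, 14, 18, 22, 26, 30
n = 84, Σfm = 1552, mean = 18.4762
Σfm² = 35152
Σf(m − x̄)² = Σfm² − (Σfm)²/n = 35152 − 1552²/84 = 6476.9524
Sample variance = 6476.9524 / 83 = 78.0356
Standard deviation = √78.0356 = 8.8338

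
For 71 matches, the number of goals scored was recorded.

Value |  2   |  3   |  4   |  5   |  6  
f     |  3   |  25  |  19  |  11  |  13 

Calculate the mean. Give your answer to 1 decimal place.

Values: 2, 3, 4, 5, 6
Σfx = 3×2 + 25×3 + 19×4 + 11×5 + 13×6 = 290
n = Σf = 71
Mean = 290 / 71 = 4.0845

4.1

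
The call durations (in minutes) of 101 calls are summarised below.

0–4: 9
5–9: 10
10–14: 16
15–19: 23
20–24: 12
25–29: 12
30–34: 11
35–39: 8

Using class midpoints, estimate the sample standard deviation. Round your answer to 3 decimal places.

Midpoints: 2, 7, 12, 17, 22, 27, 32, 37
n = 101, Σfm = 1907, mean = 18.8812
Σfm² = 46249
Σf(m − x̄)² = Σfm² − (Σfm)²/n = 46249 − 1907²/101 = 10242.5743
Sample variance = 10242.5743 / 100 = 102.4257
Standard deviation = √102.4257 = 10.1206

10.121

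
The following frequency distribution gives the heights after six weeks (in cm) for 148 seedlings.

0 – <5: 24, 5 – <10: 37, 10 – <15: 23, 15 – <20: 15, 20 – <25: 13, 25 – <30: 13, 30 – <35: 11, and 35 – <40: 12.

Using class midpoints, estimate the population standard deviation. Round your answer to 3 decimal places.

11.080

Midpoints: 2.5, 7.5, 12.5, 17.5, 22.5, 27.5, 32.5, 37.5
n = 148, Σfm = 2345, mean = 15.8446
Σfm² = 55325
Σf(m − x̄)² = Σfm² − (Σfm)²/n = 55325 − 2345²/148 = 18169.4257
Population variance = 18169.4257 / 148 = 122.7664
Standard deviation = √122.7664 = 11.0800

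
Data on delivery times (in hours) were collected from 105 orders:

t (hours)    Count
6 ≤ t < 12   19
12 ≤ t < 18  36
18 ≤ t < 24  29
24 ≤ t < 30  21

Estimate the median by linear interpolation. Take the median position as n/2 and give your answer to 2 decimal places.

17.58

Cumulative frequencies: 19, 55, 84, 105
n = 105; position = n/2 = 52.5.
This falls in the class 12 ≤ t < 18: L = 12, F = 19, f = 36, h = 6.
Median ≈ 12 + ((52.5 − 19) / 36) × 6 = 17.5833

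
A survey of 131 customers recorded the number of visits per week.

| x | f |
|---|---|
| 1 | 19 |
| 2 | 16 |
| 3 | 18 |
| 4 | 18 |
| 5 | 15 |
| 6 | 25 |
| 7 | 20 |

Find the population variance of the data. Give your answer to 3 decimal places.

4.164

Values: 1, 2, 3, 4, 5, 6, 7
n = 131, Σfx = 542, mean = 4.1374
Σfx² = 2788
Σf(x − x̄)² = Σfx² − (Σfx)²/n = 2788 − 542²/131 = 545.5267
Population variance = 545.5267 / 131 = 4.1643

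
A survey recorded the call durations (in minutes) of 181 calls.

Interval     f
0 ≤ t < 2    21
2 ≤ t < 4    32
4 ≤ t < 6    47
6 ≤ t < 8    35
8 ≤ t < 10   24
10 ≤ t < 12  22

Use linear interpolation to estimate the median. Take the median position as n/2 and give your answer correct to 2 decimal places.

Cumulative frequencies: 21, 53, 100, 135, 159, 181
n = 181; position = n/2 = 90.5.
This falls in the class 4 ≤ t < 6: L = 4, F = 53, f = 47, h = 2.
Median ≈ 4 + ((90.5 − 53) / 47) × 2 = 5.5957

5.60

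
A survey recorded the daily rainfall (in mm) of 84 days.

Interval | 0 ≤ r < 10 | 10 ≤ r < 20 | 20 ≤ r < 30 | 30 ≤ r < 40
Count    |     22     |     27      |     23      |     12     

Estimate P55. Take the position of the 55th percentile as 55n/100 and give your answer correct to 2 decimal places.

18.96

Cumulative frequencies: 22, 49, 72, 84
n = 84; position = 55n/100 = 46.2.
This falls in the class 10 ≤ r < 20: L = 10, F = 22, f = 27, h = 10.
55th percentile ≈ 10 + ((46.2 − 22) / 27) × 10 = 18.9630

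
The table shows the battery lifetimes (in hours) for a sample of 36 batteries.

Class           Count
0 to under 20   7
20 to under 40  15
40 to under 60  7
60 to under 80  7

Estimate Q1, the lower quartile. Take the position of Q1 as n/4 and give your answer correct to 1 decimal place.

Cumulative frequencies: 7, 22, 29, 36
n = 36; position = n/4 = 9.
This falls in the class 20 to under 40: L = 20, F = 7, f = 15, h = 20.
Lower quartile ≈ 20 + ((9 − 7) / 15) × 20 = 22.6667

22.7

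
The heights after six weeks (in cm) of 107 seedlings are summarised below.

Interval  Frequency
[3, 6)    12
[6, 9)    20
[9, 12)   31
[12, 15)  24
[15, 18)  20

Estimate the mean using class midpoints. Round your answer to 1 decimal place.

11.1

Midpoints: 4.5, 7.5, 10.5, 13.5, 16.5
Σfm = 12×4.5 + 20×7.5 + 31×10.5 + 24×13.5 + 20×16.5 = 1183.5
n = Σf = 107
Mean = 1183.5 / 107 = 11.0607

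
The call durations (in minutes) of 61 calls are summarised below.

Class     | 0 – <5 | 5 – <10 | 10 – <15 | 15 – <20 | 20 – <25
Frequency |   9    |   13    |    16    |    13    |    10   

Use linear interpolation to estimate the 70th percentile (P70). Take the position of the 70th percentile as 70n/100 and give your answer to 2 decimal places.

16.81

Cumulative frequencies: 9, 22, 38, 51, 61
n = 61; position = 70n/100 = 42.7.
This falls in the class 15 – <20: L = 15, F = 38, f = 13, h = 5.
70th percentile ≈ 15 + ((42.7 − 38) / 13) × 5 = 16.8077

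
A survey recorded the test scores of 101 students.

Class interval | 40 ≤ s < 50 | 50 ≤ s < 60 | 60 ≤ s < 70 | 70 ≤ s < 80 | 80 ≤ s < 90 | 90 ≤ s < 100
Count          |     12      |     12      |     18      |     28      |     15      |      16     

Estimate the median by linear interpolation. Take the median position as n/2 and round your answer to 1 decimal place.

Cumulative frequencies: 12, 24, 42, 70, 85, 101
n = 101; position = n/2 = 50.5.
This falls in the class 70 ≤ s < 80: L = 70, F = 42, f = 28, h = 10.
Median ≈ 70 + ((50.5 − 42) / 28) × 10 = 73.0357

73.0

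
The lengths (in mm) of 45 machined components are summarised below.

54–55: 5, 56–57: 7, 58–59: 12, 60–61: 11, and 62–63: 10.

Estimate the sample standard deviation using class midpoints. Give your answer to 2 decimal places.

Midpoints: 54.5, 56.5, 58.5, 60.5, 62.5
n = 45, Σfm = 2660.5, mean = 59.1222
Σfm² = 157589.25
Σf(m − x̄)² = Σfm² − (Σfm)²/n = 157589.25 − 2660.5²/45 = 294.5778
Sample variance = 294.5778 / 44 = 6.6949
Standard deviation = √6.6949 = 2.5875

2.59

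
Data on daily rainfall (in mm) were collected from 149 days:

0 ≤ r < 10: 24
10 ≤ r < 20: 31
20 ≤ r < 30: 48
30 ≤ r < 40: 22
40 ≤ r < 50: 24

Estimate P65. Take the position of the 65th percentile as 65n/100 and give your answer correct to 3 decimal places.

28.719

Cumulative frequencies: 24, 55, 103, 125, 149
n = 149; position = 65n/100 = 96.85.
This falls in the class 20 ≤ r < 30: L = 20, F = 55, f = 48, h = 10.
65th percentile ≈ 20 + ((96.85 − 55) / 48) × 10 = 28.7188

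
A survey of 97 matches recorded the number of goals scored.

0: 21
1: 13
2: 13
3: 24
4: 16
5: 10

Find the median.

Cumulative frequencies: 21, 34, 47, 71, 87, 97
n = 97, so the median is the value in position (n+1)/2 = 49.
Position 49 falls at value 3.

3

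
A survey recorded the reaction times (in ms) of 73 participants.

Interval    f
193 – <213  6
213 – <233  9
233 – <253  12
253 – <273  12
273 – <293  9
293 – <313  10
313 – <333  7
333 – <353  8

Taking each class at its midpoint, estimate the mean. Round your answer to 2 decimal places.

272.32

Midpoints: 203, 223, 243, 263, 283, 303, 323, 343
Σfm = 6×203 + 9×223 + 12×243 + 12×263 + 9×283 + 10×303 + 7×323 + 8×343 = 19879
n = Σf = 73
Mean = 19879 / 73 = 272.3151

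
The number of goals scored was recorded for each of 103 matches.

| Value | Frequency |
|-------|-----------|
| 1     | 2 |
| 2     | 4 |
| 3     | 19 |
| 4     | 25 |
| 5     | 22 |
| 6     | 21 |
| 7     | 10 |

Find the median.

Cumulative frequencies: 2, 6, 25, 50, 72, 93, 103
n = 103, so the median is the value in position (n+1)/2 = 52.
Position 52 falls at value 5.

5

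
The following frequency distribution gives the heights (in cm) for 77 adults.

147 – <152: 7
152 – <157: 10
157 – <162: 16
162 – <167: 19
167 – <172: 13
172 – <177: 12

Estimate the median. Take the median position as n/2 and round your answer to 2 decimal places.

163.45

Cumulative frequencies: 7, 17, 33, 52, 65, 77
n = 77; position = n/2 = 38.5.
This falls in the class 162 – <167: L = 162, F = 33, f = 19, h = 5.
Median ≈ 162 + ((38.5 − 33) / 19) × 5 = 163.4474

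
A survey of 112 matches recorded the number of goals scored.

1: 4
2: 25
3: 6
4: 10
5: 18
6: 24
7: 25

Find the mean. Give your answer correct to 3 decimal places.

4.652

Values: 1, 2, 3, 4, 5, 6, 7
Σfx = 4×1 + 25×2 + 6×3 + 10×4 + 18×5 + 24×6 + 25×7 = 521
n = Σf = 112
Mean = 521 / 112 = 4.6518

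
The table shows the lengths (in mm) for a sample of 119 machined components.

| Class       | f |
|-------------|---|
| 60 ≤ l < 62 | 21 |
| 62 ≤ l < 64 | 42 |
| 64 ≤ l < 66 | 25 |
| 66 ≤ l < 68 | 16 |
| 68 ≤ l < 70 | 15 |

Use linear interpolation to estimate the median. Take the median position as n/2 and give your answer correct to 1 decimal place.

63.8

Cumulative frequencies: 21, 63, 88, 104, 119
n = 119; position = n/2 = 59.5.
This falls in the class 62 ≤ l < 64: L = 62, F = 21, f = 42, h = 2.
Median ≈ 62 + ((59.5 − 21) / 42) × 2 = 63.8333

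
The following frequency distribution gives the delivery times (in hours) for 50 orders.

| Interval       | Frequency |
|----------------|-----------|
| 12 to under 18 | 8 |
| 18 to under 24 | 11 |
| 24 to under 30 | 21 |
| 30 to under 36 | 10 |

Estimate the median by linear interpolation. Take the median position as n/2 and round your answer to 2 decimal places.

Cumulative frequencies: 8, 19, 40, 50
n = 50; position = n/2 = 25.
This falls in the class 24 to under 30: L = 24, F = 19, f = 21, h = 6.
Median ≈ 24 + ((25 − 19) / 21) × 6 = 25.7143

25.71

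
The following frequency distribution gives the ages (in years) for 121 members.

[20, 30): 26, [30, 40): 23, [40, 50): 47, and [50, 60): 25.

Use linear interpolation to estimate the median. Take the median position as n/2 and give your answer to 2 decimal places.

Cumulative frequencies: 26, 49, 96, 121
n = 121; position = n/2 = 60.5.
This falls in the class [40, 50): L = 40, F = 49, f = 47, h = 10.
Median ≈ 40 + ((60.5 − 49) / 47) × 10 = 42.4468

42.45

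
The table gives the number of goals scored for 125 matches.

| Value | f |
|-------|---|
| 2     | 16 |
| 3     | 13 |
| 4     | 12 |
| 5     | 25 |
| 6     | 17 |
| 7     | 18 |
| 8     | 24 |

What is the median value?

Cumulative frequencies: 16, 29, 41, 66, 83, 101, 125
n = 125, so the median is the value in position (n+1)/2 = 63.
Position 63 falls at value 5.

5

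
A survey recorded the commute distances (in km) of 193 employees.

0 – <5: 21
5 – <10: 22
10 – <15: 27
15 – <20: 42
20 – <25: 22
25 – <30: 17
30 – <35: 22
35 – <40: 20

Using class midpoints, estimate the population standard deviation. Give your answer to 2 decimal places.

10.73

Midpoints: 2.5, 7.5, 12.5, 17.5, 22.5, 27.5, 32.5, 37.5
n = 193, Σfm = 3717.5, mean = 19.2617
Σfm² = 93806.25
Σf(m − x̄)² = Σfm² − (Σfm)²/n = 93806.25 − 3717.5²/193 = 22201.0363
Population variance = 22201.0363 / 193 = 115.0313
Standard deviation = √115.0313 = 10.7253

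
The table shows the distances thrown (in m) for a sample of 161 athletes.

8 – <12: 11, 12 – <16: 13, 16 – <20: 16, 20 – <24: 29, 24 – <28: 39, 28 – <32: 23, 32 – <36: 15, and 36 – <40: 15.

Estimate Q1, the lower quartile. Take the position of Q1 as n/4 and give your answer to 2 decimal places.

Cumulative frequencies: 11, 24, 40, 69, 108, 131, 146, 161
n = 161; position = n/4 = 40.25.
This falls in the class 20 – <24: L = 20, F = 40, f = 29, h = 4.
Lower quartile ≈ 20 + ((40.25 − 40) / 29) × 4 = 20.0345

20.03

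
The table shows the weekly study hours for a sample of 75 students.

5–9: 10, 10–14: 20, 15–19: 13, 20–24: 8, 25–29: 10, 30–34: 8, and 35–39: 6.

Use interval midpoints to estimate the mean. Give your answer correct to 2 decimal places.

Midpoints: 7, 12, 17, 22, 27, 32, 37
Σfm = 10×7 + 20×12 + 13×17 + 8×22 + 10×27 + 8×32 + 6×37 = 1455
n = Σf = 75
Mean = 1455 / 75 = 19.4000

19.40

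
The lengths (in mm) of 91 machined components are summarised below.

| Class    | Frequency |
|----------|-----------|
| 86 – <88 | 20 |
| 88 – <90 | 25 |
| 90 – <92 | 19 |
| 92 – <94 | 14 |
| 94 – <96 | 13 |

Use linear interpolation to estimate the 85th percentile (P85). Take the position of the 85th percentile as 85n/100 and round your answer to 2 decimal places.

93.91

Cumulative frequencies: 20, 45, 64, 78, 91
n = 91; position = 85n/100 = 77.35.
This falls in the class 92 – <94: L = 92, F = 64, f = 14, h = 2.
85th percentile ≈ 92 + ((77.35 − 64) / 14) × 2 = 93.9071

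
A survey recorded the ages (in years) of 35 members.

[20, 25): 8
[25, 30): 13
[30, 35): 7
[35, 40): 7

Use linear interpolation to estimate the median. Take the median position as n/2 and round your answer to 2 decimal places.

Cumulative frequencies: 8, 21, 28, 35
n = 35; position = n/2 = 17.5.
This falls in the class [25, 30): L = 25, F = 8, f = 13, h = 5.
Median ≈ 25 + ((17.5 − 8) / 13) × 5 = 28.6538

28.65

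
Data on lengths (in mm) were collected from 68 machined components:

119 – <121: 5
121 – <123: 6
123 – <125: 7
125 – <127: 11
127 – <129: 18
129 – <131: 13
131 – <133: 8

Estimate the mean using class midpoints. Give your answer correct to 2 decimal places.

Midpoints: 120, 122, 124, 126, 128, 130, 132
Σfm = 5×120 + 6×122 + 7×124 + 11×126 + 18×128 + 13×130 + 8×132 = 8636
n = Σf = 68
Mean = 8636 / 68 = 127.0000

127.00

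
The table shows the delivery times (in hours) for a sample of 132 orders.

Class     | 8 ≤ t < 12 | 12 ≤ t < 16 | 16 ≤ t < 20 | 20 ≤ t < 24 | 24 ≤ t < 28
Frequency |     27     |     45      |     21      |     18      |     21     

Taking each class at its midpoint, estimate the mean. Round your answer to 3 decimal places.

Midpoints: 10, 14, 18, 22, 26
Σfm = 27×10 + 45×14 + 21×18 + 18×22 + 21×26 = 2220
n = Σf = 132
Mean = 2220 / 132 = 16.8182

16.818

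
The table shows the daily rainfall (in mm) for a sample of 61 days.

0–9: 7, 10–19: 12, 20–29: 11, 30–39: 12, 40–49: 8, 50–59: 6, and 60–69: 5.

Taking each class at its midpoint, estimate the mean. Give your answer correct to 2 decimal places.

31.06

Midpoints: 4.5, 14.5, 24.5, 34.5, 44.5, 54.5, 64.5
Σfm = 7×4.5 + 12×14.5 + 11×24.5 + 12×34.5 + 8×44.5 + 6×54.5 + 5×64.5 = 1894.5
n = Σf = 61
Mean = 1894.5 / 61 = 31.0574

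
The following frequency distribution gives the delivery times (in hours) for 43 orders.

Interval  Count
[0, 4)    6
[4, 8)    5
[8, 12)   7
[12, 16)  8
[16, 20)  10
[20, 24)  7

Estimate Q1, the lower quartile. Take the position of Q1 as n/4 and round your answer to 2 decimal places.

Cumulative frequencies: 6, 11, 18, 26, 36, 43
n = 43; position = n/4 = 10.75.
This falls in the class [4, 8): L = 4, F = 6, f = 5, h = 4.
Lower quartile ≈ 4 + ((10.75 − 6) / 5) × 4 = 7.8000

7.80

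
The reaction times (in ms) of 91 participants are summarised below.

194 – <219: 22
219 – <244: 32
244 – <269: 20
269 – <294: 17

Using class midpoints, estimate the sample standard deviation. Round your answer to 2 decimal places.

26.19

Midpoints: 206.5, 231.5, 256.5, 281.5
n = 91, Σfm = 21866.5, mean = 240.2912
Σfm² = 5316044.75
Σf(m − x̄)² = Σfm² − (Σfm)²/n = 5316044.75 − 21866.5²/91 = 61717.0330
Sample variance = 61717.0330 / 90 = 685.7448
Standard deviation = √685.7448 = 26.1867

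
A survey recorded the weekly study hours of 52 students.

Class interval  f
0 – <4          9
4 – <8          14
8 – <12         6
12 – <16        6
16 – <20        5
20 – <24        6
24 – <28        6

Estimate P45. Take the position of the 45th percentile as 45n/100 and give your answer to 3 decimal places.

Cumulative frequencies: 9, 23, 29, 35, 40, 46, 52
n = 52; position = 45n/100 = 23.4.
This falls in the class 8 – <12: L = 8, F = 23, f = 6, h = 4.
45th percentile ≈ 8 + ((23.4 − 23) / 6) × 4 = 8.2667

8.267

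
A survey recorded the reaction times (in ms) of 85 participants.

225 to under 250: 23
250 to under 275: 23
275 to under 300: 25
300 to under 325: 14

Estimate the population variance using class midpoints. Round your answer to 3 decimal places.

686.851

Midpoints: 237.5, 262.5, 287.5, 312.5
n = 85, Σfm = 23062.5, mean = 271.3235
Σfm² = 6315781.25
Σf(m − x̄)² = Σfm² − (Σfm)²/n = 6315781.25 − 23062.5²/85 = 58382.3529
Population variance = 58382.3529 / 85 = 686.8512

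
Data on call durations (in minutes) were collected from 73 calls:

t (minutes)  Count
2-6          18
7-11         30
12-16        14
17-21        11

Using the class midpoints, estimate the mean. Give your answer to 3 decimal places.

Midpoints: 4, 9, 14, 19
Σfm = 18×4 + 30×9 + 14×14 + 11×19 = 747
n = Σf = 73
Mean = 747 / 73 = 10.2329

10.233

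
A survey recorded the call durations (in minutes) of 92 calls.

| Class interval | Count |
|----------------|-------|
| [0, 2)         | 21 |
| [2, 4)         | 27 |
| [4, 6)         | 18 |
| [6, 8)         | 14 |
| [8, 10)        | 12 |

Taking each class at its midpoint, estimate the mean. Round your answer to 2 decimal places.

4.33

Midpoints: 1, 3, 5, 7, 9
Σfm = 21×1 + 27×3 + 18×5 + 14×7 + 12×9 = 398
n = Σf = 92
Mean = 398 / 92 = 4.3261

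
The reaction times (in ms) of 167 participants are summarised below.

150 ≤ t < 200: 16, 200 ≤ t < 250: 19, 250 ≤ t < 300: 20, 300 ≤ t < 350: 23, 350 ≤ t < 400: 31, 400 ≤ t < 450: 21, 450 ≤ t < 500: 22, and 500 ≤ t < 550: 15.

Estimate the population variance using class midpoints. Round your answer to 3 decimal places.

11095.952

Midpoints: 175, 225, 275, 325, 375, 425, 475, 525
n = 167, Σfm = 58925, mean = 352.8443
Σfm² = 22644375
Σf(m − x̄)² = Σfm² − (Σfm)²/n = 22644375 − 58925²/167 = 1853023.9521
Population variance = 1853023.9521 / 167 = 11095.9518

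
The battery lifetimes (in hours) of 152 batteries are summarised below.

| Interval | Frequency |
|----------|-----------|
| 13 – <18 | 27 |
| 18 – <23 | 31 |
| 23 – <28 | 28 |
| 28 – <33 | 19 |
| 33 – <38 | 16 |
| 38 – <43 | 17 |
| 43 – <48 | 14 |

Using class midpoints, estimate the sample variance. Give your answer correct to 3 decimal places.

93.368

Midpoints: 15.5, 20.5, 25.5, 30.5, 35.5, 40.5, 45.5
n = 152, Σfm = 4241, mean = 27.9013
Σfm² = 132428
Σf(m − x̄)² = Σfm² − (Σfm)²/n = 132428 − 4241²/152 = 14098.5197
Sample variance = 14098.5197 / 151 = 93.3677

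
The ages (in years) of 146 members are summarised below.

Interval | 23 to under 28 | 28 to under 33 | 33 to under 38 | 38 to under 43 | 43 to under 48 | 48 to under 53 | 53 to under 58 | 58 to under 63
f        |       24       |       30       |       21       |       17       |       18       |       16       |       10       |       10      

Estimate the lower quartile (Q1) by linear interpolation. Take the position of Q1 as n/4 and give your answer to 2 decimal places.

30.08

Cumulative frequencies: 24, 54, 75, 92, 110, 126, 136, 146
n = 146; position = n/4 = 36.5.
This falls in the class 28 to under 33: L = 28, F = 24, f = 30, h = 5.
Lower quartile ≈ 28 + ((36.5 − 24) / 30) × 5 = 30.0833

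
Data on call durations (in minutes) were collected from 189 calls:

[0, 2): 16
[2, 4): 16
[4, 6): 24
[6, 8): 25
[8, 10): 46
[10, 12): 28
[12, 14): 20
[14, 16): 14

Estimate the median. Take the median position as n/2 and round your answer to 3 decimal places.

8.587

Cumulative frequencies: 16, 32, 56, 81, 127, 155, 175, 189
n = 189; position = n/2 = 94.5.
This falls in the class [8, 10): L = 8, F = 81, f = 46, h = 2.
Median ≈ 8 + ((94.5 − 81) / 46) × 2 = 8.5870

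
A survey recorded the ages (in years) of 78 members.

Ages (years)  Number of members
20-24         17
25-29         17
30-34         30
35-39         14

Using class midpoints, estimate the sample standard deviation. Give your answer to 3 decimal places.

5.142

Midpoints: 22, 27, 32, 37
n = 78, Σfm = 2311, mean = 29.6282
Σfm² = 70507
Σf(m − x̄)² = Σfm² − (Σfm)²/n = 70507 − 2311²/78 = 2036.2179
Sample variance = 2036.2179 / 77 = 26.4444
Standard deviation = √26.4444 = 5.1424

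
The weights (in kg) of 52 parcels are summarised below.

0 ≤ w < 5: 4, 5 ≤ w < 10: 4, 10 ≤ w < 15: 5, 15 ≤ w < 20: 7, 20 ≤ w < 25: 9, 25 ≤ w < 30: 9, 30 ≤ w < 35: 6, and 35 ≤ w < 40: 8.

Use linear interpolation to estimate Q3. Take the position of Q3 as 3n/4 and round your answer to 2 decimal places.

Cumulative frequencies: 4, 8, 13, 20, 29, 38, 44, 52
n = 52; position = 3n/4 = 39.
This falls in the class 30 ≤ w < 35: L = 30, F = 38, f = 6, h = 5.
Upper quartile ≈ 30 + ((39 − 38) / 6) × 5 = 30.8333

30.83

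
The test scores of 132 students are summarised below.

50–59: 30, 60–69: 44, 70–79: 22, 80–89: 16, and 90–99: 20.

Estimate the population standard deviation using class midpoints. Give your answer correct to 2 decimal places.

13.56

Midpoints: 54.5, 64.5, 74.5, 84.5, 94.5
n = 132, Σfm = 9354, mean = 70.8636
Σfm² = 687113
Σf(m − x̄)² = Σfm² − (Σfm)²/n = 687113 − 9354²/132 = 24254.5455
Population variance = 24254.5455 / 132 = 183.7466
Standard deviation = √183.7466 = 13.5553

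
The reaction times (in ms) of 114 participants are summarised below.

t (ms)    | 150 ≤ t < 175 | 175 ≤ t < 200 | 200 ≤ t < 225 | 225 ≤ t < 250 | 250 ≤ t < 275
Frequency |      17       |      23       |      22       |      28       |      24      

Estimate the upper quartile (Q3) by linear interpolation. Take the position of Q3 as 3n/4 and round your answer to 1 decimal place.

246.0

Cumulative frequencies: 17, 40, 62, 90, 114
n = 114; position = 3n/4 = 85.5.
This falls in the class 225 ≤ t < 250: L = 225, F = 62, f = 28, h = 25.
Upper quartile ≈ 225 + ((85.5 − 62) / 28) × 25 = 245.9821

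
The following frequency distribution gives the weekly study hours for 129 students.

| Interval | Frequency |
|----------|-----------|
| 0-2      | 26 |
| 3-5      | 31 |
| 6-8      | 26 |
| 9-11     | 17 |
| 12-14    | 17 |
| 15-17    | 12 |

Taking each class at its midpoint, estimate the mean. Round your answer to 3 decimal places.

Midpoints: 1, 4, 7, 10, 13, 16
Σfm = 26×1 + 31×4 + 26×7 + 17×10 + 17×13 + 12×16 = 915
n = Σf = 129
Mean = 915 / 129 = 7.0930

7.093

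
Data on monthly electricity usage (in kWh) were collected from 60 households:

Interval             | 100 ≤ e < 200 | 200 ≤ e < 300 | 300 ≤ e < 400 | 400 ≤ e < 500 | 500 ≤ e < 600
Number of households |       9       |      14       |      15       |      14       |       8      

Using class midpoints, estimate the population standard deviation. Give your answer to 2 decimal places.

126.45

Midpoints: 150, 250, 350, 450, 550
n = 60, Σfm = 20800, mean = 346.6667
Σfm² = 8170000
Σf(m − x̄)² = Σfm² − (Σfm)²/n = 8170000 − 20800²/60 = 959333.3333
Population variance = 959333.3333 / 60 = 15988.8889
Standard deviation = √15988.8889 = 126.4472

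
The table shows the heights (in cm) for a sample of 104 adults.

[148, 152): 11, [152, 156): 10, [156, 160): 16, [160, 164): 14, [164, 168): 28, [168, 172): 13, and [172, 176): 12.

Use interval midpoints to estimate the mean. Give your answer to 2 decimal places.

162.81

Midpoints: 150, 154, 158, 162, 166, 170, 174
Σfm = 11×150 + 10×154 + 16×158 + 14×162 + 28×166 + 13×170 + 12×174 = 16932
n = Σf = 104
Mean = 16932 / 104 = 162.8077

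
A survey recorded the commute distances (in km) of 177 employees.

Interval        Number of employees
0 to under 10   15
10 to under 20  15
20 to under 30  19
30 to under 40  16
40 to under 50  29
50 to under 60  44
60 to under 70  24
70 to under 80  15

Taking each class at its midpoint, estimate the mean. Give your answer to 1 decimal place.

Midpoints: 5, 15, 25, 35, 45, 55, 65, 75
Σfm = 15×5 + 15×15 + 19×25 + 16×35 + 29×45 + 44×55 + 24×65 + 15×75 = 7745
n = Σf = 177
Mean = 7745 / 177 = 43.7571

43.8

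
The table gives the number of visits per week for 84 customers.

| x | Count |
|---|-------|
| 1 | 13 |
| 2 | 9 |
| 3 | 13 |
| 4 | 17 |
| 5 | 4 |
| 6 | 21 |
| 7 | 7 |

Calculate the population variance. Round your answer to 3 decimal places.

3.773

Values: 1, 2, 3, 4, 5, 6, 7
n = 84, Σfx = 333, mean = 3.9643
Σfx² = 1637
Σf(x − x̄)² = Σfx² − (Σfx)²/n = 1637 − 333²/84 = 316.8929
Population variance = 316.8929 / 84 = 3.7725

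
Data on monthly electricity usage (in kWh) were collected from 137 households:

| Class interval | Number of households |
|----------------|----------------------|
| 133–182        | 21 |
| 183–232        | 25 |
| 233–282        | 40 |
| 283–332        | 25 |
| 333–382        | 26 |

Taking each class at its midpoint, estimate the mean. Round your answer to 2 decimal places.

261.15

Midpoints: 157.5, 207.5, 257.5, 307.5, 357.5
Σfm = 21×157.5 + 25×207.5 + 40×257.5 + 25×307.5 + 26×357.5 = 35777.5
n = Σf = 137
Mean = 35777.5 / 137 = 261.1496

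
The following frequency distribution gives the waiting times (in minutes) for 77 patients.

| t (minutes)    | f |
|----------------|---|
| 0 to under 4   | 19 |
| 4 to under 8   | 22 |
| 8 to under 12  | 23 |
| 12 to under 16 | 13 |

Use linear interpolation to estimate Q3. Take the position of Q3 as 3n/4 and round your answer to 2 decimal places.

Cumulative frequencies: 19, 41, 64, 77
n = 77; position = 3n/4 = 57.75.
This falls in the class 8 to under 12: L = 8, F = 41, f = 23, h = 4.
Upper quartile ≈ 8 + ((57.75 − 41) / 23) × 4 = 10.9130

10.91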